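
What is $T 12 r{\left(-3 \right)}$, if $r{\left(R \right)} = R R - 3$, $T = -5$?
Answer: $-360$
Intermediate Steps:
$r{\left(R \right)} = -3 + R^{2}$ ($r{\left(R \right)} = R^{2} - 3 = -3 + R^{2}$)
$T 12 r{\left(-3 \right)} = \left(-5\right) 12 \left(-3 + \left(-3\right)^{2}\right) = - 60 \left(-3 + 9\right) = \left(-60\right) 6 = -360$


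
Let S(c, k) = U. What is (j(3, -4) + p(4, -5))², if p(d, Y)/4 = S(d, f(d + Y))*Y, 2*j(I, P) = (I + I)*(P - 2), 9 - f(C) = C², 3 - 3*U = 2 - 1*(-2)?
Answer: 1156/9 ≈ 128.44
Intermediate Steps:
U = -⅓ (U = 1 - (2 - 1*(-2))/3 = 1 - (2 + 2)/3 = 1 - ⅓*4 = 1 - 4/3 = -⅓ ≈ -0.33333)
f(C) = 9 - C²
j(I, P) = I*(-2 + P) (j(I, P) = ((I + I)*(P - 2))/2 = ((2*I)*(-2 + P))/2 = (2*I*(-2 + P))/2 = I*(-2 + P))
S(c, k) = -⅓
p(d, Y) = -4*Y/3 (p(d, Y) = 4*(-Y/3) = -4*Y/3)
(j(3, -4) + p(4, -5))² = (3*(-2 - 4) - 4/3*(-5))² = (3*(-6) + 20/3)² = (-18 + 20/3)² = (-34/3)² = 1156/9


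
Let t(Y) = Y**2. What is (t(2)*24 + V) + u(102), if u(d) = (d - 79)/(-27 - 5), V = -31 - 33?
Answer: 1001/32 ≈ 31.281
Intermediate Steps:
V = -64
u(d) = 79/32 - d/32 (u(d) = (-79 + d)/(-32) = (-79 + d)*(-1/32) = 79/32 - d/32)
(t(2)*24 + V) + u(102) = (2**2*24 - 64) + (79/32 - 1/32*102) = (4*24 - 64) + (79/32 - 51/16) = (96 - 64) - 23/32 = 32 - 23/32 = 1001/32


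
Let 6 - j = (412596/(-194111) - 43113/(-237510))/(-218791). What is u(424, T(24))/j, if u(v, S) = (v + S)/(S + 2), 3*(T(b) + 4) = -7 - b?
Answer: -590328958536501990/106633714172964371 ≈ -5.5360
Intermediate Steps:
T(b) = -19/3 - b/3 (T(b) = -4 + (-7 - b)/3 = -4 + (-7/3 - b/3) = -19/3 - b/3)
u(v, S) = (S + v)/(2 + S)
j = 2881992274944983/480332757149310 (j = 6 - (412596/(-194111) - 43113/(-237510))/(-218791) = 6 - (412596*(-1/194111) - 43113*(-1/237510))*(-1)/218791 = 6 - (-412596/194111 + 2053/11310)*(-1)/218791 = 6 - (-4267950877)*(-1)/(2195395410*218791) = 6 - 1*4267950877/480332757149310 = 6 - 4267950877/480332757149310 = 2881992274944983/480332757149310 ≈ 6.0000)
u(424, T(24))/j = (((-19/3 - ⅓*24) + 424)/(2 + (-19/3 - ⅓*24)))/(2881992274944983/480332757149310) = (((-19/3 - 8) + 424)/(2 + (-19/3 - 8)))*(480332757149310/2881992274944983) = ((-43/3 + 424)/(2 - 43/3))*(480332757149310/2881992274944983) = ((1229/3)/(-37/3))*(480332757149310/2881992274944983) = -3/37*1229/3*(480332757149310/2881992274944983) = -1229/37*480332757149310/2881992274944983 = -590328958536501990/106633714172964371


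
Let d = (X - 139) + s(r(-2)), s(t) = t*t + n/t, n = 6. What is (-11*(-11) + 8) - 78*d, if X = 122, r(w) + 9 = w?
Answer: -87345/11 ≈ -7940.5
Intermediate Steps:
r(w) = -9 + w
s(t) = t² + 6/t (s(t) = t*t + 6/t = t² + 6/t)
d = 1138/11 (d = (122 - 139) + (6 + (-9 - 2)³)/(-9 - 2) = -17 + (6 + (-11)³)/(-11) = -17 - (6 - 1331)/11 = -17 - 1/11*(-1325) = -17 + 1325/11 = 1138/11 ≈ 103.45)
(-11*(-11) + 8) - 78*d = (-11*(-11) + 8) - 78*1138/11 = (121 + 8) - 88764/11 = 129 - 88764/11 = -87345/11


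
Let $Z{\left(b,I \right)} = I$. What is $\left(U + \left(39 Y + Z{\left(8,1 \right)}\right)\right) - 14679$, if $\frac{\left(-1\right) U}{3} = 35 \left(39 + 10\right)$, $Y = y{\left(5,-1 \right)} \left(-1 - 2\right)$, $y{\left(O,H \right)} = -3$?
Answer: $-19472$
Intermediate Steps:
$Y = 9$ ($Y = - 3 \left(-1 - 2\right) = \left(-3\right) \left(-3\right) = 9$)
$U = -5145$ ($U = - 3 \cdot 35 \left(39 + 10\right) = - 3 \cdot 35 \cdot 49 = \left(-3\right) 1715 = -5145$)
$\left(U + \left(39 Y + Z{\left(8,1 \right)}\right)\right) - 14679 = \left(-5145 + \left(39 \cdot 9 + 1\right)\right) - 14679 = \left(-5145 + \left(351 + 1\right)\right) - 14679 = \left(-5145 + 352\right) - 14679 = -4793 - 14679 = -19472$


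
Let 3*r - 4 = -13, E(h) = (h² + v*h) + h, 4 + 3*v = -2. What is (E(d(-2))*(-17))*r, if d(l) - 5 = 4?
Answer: 3672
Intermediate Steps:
v = -2 (v = -4/3 + (⅓)*(-2) = -4/3 - ⅔ = -2)
d(l) = 9 (d(l) = 5 + 4 = 9)
E(h) = h² - h (E(h) = (h² - 2*h) + h = h² - h)
r = -3 (r = 4/3 + (⅓)*(-13) = 4/3 - 13/3 = -3)
(E(d(-2))*(-17))*r = ((9*(-1 + 9))*(-17))*(-3) = ((9*8)*(-17))*(-3) = (72*(-17))*(-3) = -1224*(-3) = 3672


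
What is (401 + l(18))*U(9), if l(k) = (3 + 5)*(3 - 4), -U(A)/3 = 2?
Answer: -2358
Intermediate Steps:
U(A) = -6 (U(A) = -3*2 = -6)
l(k) = -8 (l(k) = 8*(-1) = -8)
(401 + l(18))*U(9) = (401 - 8)*(-6) = 393*(-6) = -2358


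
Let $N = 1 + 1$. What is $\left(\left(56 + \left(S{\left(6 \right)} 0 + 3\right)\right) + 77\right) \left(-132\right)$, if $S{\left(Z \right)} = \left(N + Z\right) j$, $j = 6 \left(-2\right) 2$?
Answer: $-17952$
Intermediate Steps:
$j = -24$ ($j = \left(-12\right) 2 = -24$)
$N = 2$
$S{\left(Z \right)} = -48 - 24 Z$ ($S{\left(Z \right)} = \left(2 + Z\right) \left(-24\right) = -48 - 24 Z$)
$\left(\left(56 + \left(S{\left(6 \right)} 0 + 3\right)\right) + 77\right) \left(-132\right) = \left(\left(56 + \left(\left(-48 - 144\right) 0 + 3\right)\right) + 77\right) \left(-132\right) = \left(\left(56 + \left(\left(-192\right) 0 + 3\right)\right) + 77\right) \left(-132\right) = \left(\left(56 + \left(0 + 3\right)\right) + 77\right) \left(-132\right) = \left(\left(56 + 3\right) + 77\right) \left(-132\right) = \left(59 + 77\right) \left(-132\right) = 136 \left(-132\right) = -17952$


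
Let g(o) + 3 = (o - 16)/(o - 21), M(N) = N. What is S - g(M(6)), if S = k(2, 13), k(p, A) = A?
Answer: 46/3 ≈ 15.333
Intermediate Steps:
S = 13
g(o) = -3 + (-16 + o)/(-21 + o) (g(o) = -3 + (o - 16)/(o - 21) = -3 + (-16 + o)/(-21 + o))
S - g(M(6)) = 13 - (47 - 2*6)/(-21 + 6) = 13 - (47 - 12)/(-15) = 13 - (-1)*35/15 = 13 - 1*(-7/3) = 13 + 7/3 = 46/3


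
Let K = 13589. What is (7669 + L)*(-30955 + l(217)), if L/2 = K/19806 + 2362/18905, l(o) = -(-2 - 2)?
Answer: -779783205216036/3284495 ≈ -2.3741e+8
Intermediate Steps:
l(o) = 4 (l(o) = -1*(-4) = 4)
L = 303681817/187216215 (L = 2*(13589/19806 + 2362/18905) = 2*(303681817/374432430) = 303681817/187216215 ≈ 1.6221)
(7669 + L)*(-30955 + l(217)) = (7669 + 303681817/187216215)*(-30955 + 4) = (1436064834652/187216215)*(-30951) = -779783205216036/3284495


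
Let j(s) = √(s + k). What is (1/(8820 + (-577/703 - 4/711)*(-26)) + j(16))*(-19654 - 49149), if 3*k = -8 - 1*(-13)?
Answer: -34390009899/4419266594 - 68803*√159/3 ≈ -2.8920e+5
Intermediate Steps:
k = 5/3 (k = (-8 - 1*(-13))/3 = (-8 + 13)/3 = (⅓)*5 = 5/3 ≈ 1.6667)
j(s) = √(5/3 + s) (j(s) = √(s + 5/3) = √(5/3 + s))
(1/(8820 + (-577/703 - 4/711)*(-26)) + j(16))*(-19654 - 49149) = (1/(8820 + (-577/703 - 4/711)*(-26)) + √(15 + 9*16)/3)*(-19654 - 49149) = (1/(8820 + (-577*1/703 - 4*1/711)*(-26)) + √(15 + 144)/3)*(-68803) = (1/(8820 + (-577/703 - 4/711)*(-26)) + √159/3)*(-68803) = (1/(8820 - 413059/499833*(-26)) + √159/3)*(-68803) = (1/(8820 + 10739534/499833) + √159/3)*(-68803) = (1/(4419266594/499833) + √159/3)*(-68803) = (499833/4419266594 + √159/3)*(-68803) = -34390009899/4419266594 - 68803*√159/3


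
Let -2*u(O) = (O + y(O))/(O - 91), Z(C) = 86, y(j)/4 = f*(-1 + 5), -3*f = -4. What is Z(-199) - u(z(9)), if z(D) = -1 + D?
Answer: 21370/249 ≈ 85.823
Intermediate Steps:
f = 4/3 (f = -⅓*(-4) = 4/3 ≈ 1.3333)
y(j) = 64/3 (y(j) = 4*(4*(-1 + 5)/3) = 4*((4/3)*4) = 4*(16/3) = 64/3)
u(O) = -(64/3 + O)/(2*(-91 + O)) (u(O) = -(O + 64/3)/(2*(O - 91)) = -(64/3 + O)/(2*(-91 + O)))
Z(-199) - u(z(9)) = 86 - (-64 - 3*(-1 + 9))/(6*(-91 + (-1 + 9))) = 86 - (-64 - 3*8)/(6*(-91 + 8)) = 86 - (-64 - 24)/(6*(-83)) = 86 - (-1)*(-88)/(6*83) = 86 - 1*44/249 = 86 - 44/249 = 21370/249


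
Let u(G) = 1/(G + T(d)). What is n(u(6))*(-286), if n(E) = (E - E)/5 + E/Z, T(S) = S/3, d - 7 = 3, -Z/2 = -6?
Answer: -143/56 ≈ -2.5536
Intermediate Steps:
Z = 12 (Z = -2*(-6) = 12)
d = 10 (d = 7 + 3 = 10)
T(S) = S/3 (T(S) = S*(⅓) = S/3)
u(G) = 1/(10/3 + G) (u(G) = 1/(G + (⅓)*10) = 1/(G + 10/3) = 1/(10/3 + G))
n(E) = E/12 (n(E) = (E - E)/5 + E/12 = 0*(⅕) + E*(1/12) = 0 + E/12 = E/12)
n(u(6))*(-286) = ((3/(10 + 3*6))/12)*(-286) = ((3/(10 + 18))/12)*(-286) = ((3/28)/12)*(-286) = ((3*(1/28))/12)*(-286) = ((1/12)*(3/28))*(-286) = (1/112)*(-286) = -143/56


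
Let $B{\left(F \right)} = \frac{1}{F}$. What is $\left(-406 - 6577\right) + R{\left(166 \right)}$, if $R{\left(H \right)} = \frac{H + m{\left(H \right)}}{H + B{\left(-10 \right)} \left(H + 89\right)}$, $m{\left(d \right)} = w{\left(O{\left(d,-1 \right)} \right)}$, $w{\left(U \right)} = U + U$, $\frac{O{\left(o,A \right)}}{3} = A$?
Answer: $- \frac{1961903}{281} \approx -6981.9$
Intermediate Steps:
$O{\left(o,A \right)} = 3 A$
$w{\left(U \right)} = 2 U$
$m{\left(d \right)} = -6$ ($m{\left(d \right)} = 2 \cdot 3 \left(-1\right) = 2 \left(-3\right) = -6$)
$R{\left(H \right)} = \frac{-6 + H}{- \frac{89}{10} + \frac{9 H}{10}}$ ($R{\left(H \right)} = \frac{H - 6}{H + \frac{H + 89}{-10}} = \frac{-6 + H}{H - \frac{89 + H}{10}} = \frac{-6 + H}{H - \left(\frac{89}{10} + \frac{H}{10}\right)} = \frac{-6 + H}{- \frac{89}{10} + \frac{9 H}{10}}$)
$\left(-406 - 6577\right) + R{\left(166 \right)} = \left(-406 - 6577\right) + \frac{10 \left(-6 + 166\right)}{-89 + 9 \cdot 166} = -6983 + 10 \frac{1}{-89 + 1494} \cdot 160 = -6983 + 10 \cdot \frac{1}{1405} \cdot 160 = -6983 + \frac{320}{281} = - \frac{1961903}{281}$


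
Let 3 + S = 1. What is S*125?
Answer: -250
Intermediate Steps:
S = -2 (S = -3 + 1 = -2)
S*125 = -2*125 = -250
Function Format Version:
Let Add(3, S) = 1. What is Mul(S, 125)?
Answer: -250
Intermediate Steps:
S = -2 (S = Add(-3, 1) = -2)
Mul(S, 125) = Mul(-2, 125) = -250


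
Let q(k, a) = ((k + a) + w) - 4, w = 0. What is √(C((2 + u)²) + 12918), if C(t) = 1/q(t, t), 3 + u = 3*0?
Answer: √51670/2 ≈ 113.66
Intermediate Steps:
u = -3 (u = -3 + 3*0 = -3 + 0 = -3)
q(k, a) = -4 + a + k (q(k, a) = ((k + a) + 0) - 4 = ((a + k) + 0) - 4 = (a + k) - 4 = -4 + a + k)
C(t) = 1/(-4 + 2*t) (C(t) = 1/(-4 + t + t) = 1/(-4 + 2*t))
√(C((2 + u)²) + 12918) = √(1/(2*(-2 + (2 - 3)²)) + 12918) = √(1/(2*(-2 + (-1)²)) + 12918) = √(1/(2*(-2 + 1)) + 12918) = √((½)/(-1) + 12918) = √((½)*(-1) + 12918) = √(-½ + 12918) = √(25835/2) = √51670/2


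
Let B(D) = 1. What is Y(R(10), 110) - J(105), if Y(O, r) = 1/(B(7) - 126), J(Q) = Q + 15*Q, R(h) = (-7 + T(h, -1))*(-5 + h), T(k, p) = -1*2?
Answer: -210001/125 ≈ -1680.0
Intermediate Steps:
T(k, p) = -2
R(h) = 45 - 9*h (R(h) = (-7 - 2)*(-5 + h) = -9*(-5 + h) = 45 - 9*h)
J(Q) = 16*Q
Y(O, r) = -1/125 (Y(O, r) = 1/(1 - 126) = 1/(-125) = -1/125)
Y(R(10), 110) - J(105) = -1/125 - 16*105 = -1/125 - 1*1680 = -1/125 - 1680 = -210001/125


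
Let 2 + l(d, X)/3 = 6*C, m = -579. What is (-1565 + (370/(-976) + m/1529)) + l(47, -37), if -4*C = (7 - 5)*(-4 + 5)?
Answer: -1179485577/746152 ≈ -1580.8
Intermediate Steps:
C = -½ (C = -(7 - 5)*(-4 + 5)/4 = -1/2 = -¼*2 = -½ ≈ -0.50000)
l(d, X) = -15 (l(d, X) = -6 + 3*(6*(-½)) = -6 + 3*(-3) = -6 - 9 = -15)
(-1565 + (370/(-976) + m/1529)) + l(47, -37) = (-1565 + (370/(-976) - 579/1529)) - 15 = (-1565 + (370*(-1/976) - 579*1/1529)) - 15 = (-1565 + (-185/488 - 579/1529)) - 15 = (-1565 - 565417/746152) - 15 = -1168293297/746152 - 15 = -1179485577/746152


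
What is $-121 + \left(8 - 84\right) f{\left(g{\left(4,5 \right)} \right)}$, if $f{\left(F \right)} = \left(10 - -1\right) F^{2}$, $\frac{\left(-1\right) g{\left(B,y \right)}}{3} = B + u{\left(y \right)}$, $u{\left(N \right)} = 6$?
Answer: $-752521$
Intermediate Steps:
$g{\left(B,y \right)} = -18 - 3 B$ ($g{\left(B,y \right)} = - 3 \left(B + 6\right) = - 3 \left(6 + B\right) = -18 - 3 B$)
$f{\left(F \right)} = 11 F^{2}$ ($f{\left(F \right)} = \left(10 + 1\right) F^{2} = 11 F^{2}$)
$-121 + \left(8 - 84\right) f{\left(g{\left(4,5 \right)} \right)} = -121 + \left(8 - 84\right) 11 \left(-18 - 12\right)^{2} = -121 - 76 \cdot 11 \left(-30\right)^{2} = -121 - 76 \cdot 11 \cdot 900 = -121 - 752400 = -752521$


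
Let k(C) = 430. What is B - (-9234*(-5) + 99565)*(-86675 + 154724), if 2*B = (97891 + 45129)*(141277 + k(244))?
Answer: 216346555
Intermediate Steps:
B = 10133467570 (B = ((97891 + 45129)*(141277 + 430))/2 = (143020*141707)/2 = (1/2)*20266935140 = 10133467570)
B - (-9234*(-5) + 99565)*(-86675 + 154724) = 10133467570 - (-9234*(-5) + 99565)*(-86675 + 154724) = 10133467570 - (46170 + 99565)*68049 = 10133467570 - 145735*68049 = 10133467570 - 1*9917121015 = 10133467570 - 9917121015 = 216346555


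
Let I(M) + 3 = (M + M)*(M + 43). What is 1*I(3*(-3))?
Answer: -615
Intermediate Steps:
I(M) = -3 + 2*M*(43 + M) (I(M) = -3 + (M + M)*(M + 43) = -3 + (2*M)*(43 + M) = -3 + 2*M*(43 + M))
1*I(3*(-3)) = 1*(-3 + 2*(3*(-3))² + 86*(3*(-3))) = 1*(-3 + 2*(-9)² + 86*(-9)) = 1*(-3 + 2*81 - 774) = 1*(-3 + 162 - 774) = 1*(-615) = -615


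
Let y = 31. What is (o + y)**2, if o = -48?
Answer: 289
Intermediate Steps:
(o + y)**2 = (-48 + 31)**2 = (-17)**2 = 289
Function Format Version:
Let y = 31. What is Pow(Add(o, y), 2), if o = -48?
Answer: 289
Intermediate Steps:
Pow(Add(o, y), 2) = Pow(Add(-48, 31), 2) = Pow(-17, 2) = 289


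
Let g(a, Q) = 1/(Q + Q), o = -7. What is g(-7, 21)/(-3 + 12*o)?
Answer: -1/3654 ≈ -0.00027367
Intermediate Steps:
g(a, Q) = 1/(2*Q)
g(-7, 21)/(-3 + 12*o) = ((½)/21)/(-3 + 12*(-7)) = ((½)*(1/21))/(-3 - 84) = (1/42)/(-87) = (1/42)*(-1/87) = -1/3654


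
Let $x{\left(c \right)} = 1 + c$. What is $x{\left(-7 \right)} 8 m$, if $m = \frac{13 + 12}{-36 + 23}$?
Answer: $\frac{1200}{13} \approx 92.308$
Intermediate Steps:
$m = - \frac{25}{13}$ ($m = \frac{25}{-13} = 25 \left(- \frac{1}{13}\right) = - \frac{25}{13} \approx -1.9231$)
$x{\left(-7 \right)} 8 m = \left(1 - 7\right) 8 \left(- \frac{25}{13}\right) = \left(-6\right) 8 \left(- \frac{25}{13}\right) = \left(-48\right) \left(- \frac{25}{13}\right) = \frac{1200}{13}$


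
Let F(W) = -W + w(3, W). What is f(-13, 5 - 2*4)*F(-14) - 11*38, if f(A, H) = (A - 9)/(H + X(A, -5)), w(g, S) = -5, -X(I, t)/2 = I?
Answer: -9812/23 ≈ -426.61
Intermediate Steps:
X(I, t) = -2*I
f(A, H) = (-9 + A)/(H - 2*A) (f(A, H) = (A - 9)/(H - 2*A) = (-9 + A)/(H - 2*A))
F(W) = -5 - W (F(W) = -W - 5 = -5 - W)
f(-13, 5 - 2*4)*F(-14) - 11*38 = ((9 - 1*(-13))/(-(5 - 2*4) + 2*(-13)))*(-5 - 1*(-14)) - 11*38 = ((9 + 13)/(-(5 - 8) - 26))*(-5 + 14) - 418 = (22/(-1*(-3) - 26))*9 - 418 = (22/(3 - 26))*9 - 418 = (22/(-23))*9 - 418 = -1/23*22*9 - 418 = -22/23*9 - 418 = -198/23 - 418 = -9812/23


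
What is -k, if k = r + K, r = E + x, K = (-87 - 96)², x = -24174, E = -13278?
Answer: 3963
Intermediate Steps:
K = 33489 (K = (-183)² = 33489)
r = -37452 (r = -13278 - 24174 = -37452)
k = -3963 (k = -37452 + 33489 = -3963)
-k = -1*(-3963) = 3963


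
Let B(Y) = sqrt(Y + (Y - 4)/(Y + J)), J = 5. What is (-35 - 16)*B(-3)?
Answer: -51*I*sqrt(26)/2 ≈ -130.02*I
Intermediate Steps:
B(Y) = sqrt(Y + (-4 + Y)/(5 + Y)) (B(Y) = sqrt(Y + (Y - 4)/(Y + 5)) = sqrt(Y + (-4 + Y)/(5 + Y)))
(-35 - 16)*B(-3) = (-35 - 16)*sqrt((-4 - 3 - 3*(5 - 3))/(5 - 3)) = -51*sqrt(2)*sqrt(-4 - 3 - 3*2)/2 = -51*sqrt(2)*sqrt(-4 - 3 - 6)/2 = -51*I*sqrt(26)/2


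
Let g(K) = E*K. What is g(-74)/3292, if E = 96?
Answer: -1776/823 ≈ -2.1580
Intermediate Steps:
g(K) = 96*K
g(-74)/3292 = (96*(-74))/3292 = -7104*1/3292 = -1776/823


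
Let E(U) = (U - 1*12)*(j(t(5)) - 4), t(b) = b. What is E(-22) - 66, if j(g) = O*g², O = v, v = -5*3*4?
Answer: 51070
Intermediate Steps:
v = -60 (v = -15*4 = -60)
O = -60
j(g) = -60*g²
E(U) = 18048 - 1504*U (E(U) = (U - 1*12)*(-60*5² - 4) = (U - 12)*(-60*25 - 4) = (-12 + U)*(-1500 - 4) = (-12 + U)*(-1504) = 18048 - 1504*U)
E(-22) - 66 = (18048 - 1504*(-22)) - 66 = (18048 + 33088) - 66 = 51136 - 66 = 51070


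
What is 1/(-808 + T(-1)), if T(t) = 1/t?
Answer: -1/809 ≈ -0.0012361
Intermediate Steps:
1/(-808 + T(-1)) = 1/(-808 + 1/(-1)) = 1/(-808 - 1) = 1/(-809) = -1/809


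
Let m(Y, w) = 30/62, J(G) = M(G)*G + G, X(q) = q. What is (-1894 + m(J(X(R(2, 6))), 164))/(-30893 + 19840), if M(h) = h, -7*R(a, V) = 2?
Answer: 58699/342643 ≈ 0.17131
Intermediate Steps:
R(a, V) = -2/7 (R(a, V) = -1/7*2 = -2/7)
J(G) = G + G**2 (J(G) = G*G + G = G**2 + G = G + G**2)
m(Y, w) = 15/31 (m(Y, w) = 30*(1/62) = 15/31)
(-1894 + m(J(X(R(2, 6))), 164))/(-30893 + 19840) = (-1894 + 15/31)/(-30893 + 19840) = -58699/31/(-11053) = -58699/31*(-1/11053) = 58699/342643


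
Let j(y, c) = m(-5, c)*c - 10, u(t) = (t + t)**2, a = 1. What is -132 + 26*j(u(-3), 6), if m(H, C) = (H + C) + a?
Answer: -80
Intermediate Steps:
m(H, C) = 1 + C + H (m(H, C) = (H + C) + 1 = (C + H) + 1 = 1 + C + H)
u(t) = 4*t**2 (u(t) = (2*t)**2 = 4*t**2)
j(y, c) = -10 + c*(-4 + c) (j(y, c) = (1 + c - 5)*c - 10 = (-4 + c)*c - 10 = c*(-4 + c) - 10 = -10 + c*(-4 + c))
-132 + 26*j(u(-3), 6) = -132 + 26*(-10 + 6*(-4 + 6)) = -132 + 26*(-10 + 6*2) = -132 + 26*(-10 + 12) = -132 + 26*2 = -132 + 52 = -80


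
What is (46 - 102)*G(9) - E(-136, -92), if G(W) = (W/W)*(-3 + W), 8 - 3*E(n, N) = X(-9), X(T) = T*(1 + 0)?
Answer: -1025/3 ≈ -341.67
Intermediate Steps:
X(T) = T (X(T) = T*1 = T)
E(n, N) = 17/3 (E(n, N) = 8/3 - 1/3*(-9) = 8/3 + 3 = 17/3)
G(W) = -3 + W (G(W) = 1*(-3 + W) = -3 + W)
(46 - 102)*G(9) - E(-136, -92) = (46 - 102)*(-3 + 9) - 1*17/3 = -56*6 - 17/3 = -336 - 17/3 = -1025/3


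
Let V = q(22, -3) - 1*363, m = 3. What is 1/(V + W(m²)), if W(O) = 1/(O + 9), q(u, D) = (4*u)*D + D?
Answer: -18/11339 ≈ -0.0015874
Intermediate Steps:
q(u, D) = D + 4*D*u (q(u, D) = 4*D*u + D = D + 4*D*u)
W(O) = 1/(9 + O)
V = -630 (V = -3*(1 + 4*22) - 1*363 = -3*(1 + 88) - 363 = -3*89 - 363 = -267 - 363 = -630)
1/(V + W(m²)) = 1/(-630 + 1/(9 + 3²)) = 1/(-630 + 1/(9 + 9)) = 1/(-630 + 1/18) = 1/(-11339/18) = -18/11339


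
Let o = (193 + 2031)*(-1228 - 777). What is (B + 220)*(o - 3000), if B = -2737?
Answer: 11231156040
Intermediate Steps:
o = -4459120 (o = 2224*(-2005) = -4459120)
(B + 220)*(o - 3000) = (-2737 + 220)*(-4459120 - 3000) = -2517*(-4462120) = 11231156040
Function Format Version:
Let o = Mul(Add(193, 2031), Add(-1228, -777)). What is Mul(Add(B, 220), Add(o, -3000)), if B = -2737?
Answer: 11231156040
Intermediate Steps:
o = -4459120 (o = Mul(2224, -2005) = -4459120)
Mul(Add(B, 220), Add(o, -3000)) = Mul(Add(-2737, 220), Add(-4459120, -3000)) = Mul(-2517, -4462120) = 11231156040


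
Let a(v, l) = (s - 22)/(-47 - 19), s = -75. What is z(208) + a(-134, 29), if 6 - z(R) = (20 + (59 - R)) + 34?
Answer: 6763/66 ≈ 102.47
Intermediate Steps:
z(R) = -107 + R (z(R) = 6 - ((20 + (59 - R)) + 34) = 6 - ((79 - R) + 34) = 6 - (113 - R) = 6 + (-113 + R) = -107 + R)
a(v, l) = 97/66 (a(v, l) = (-75 - 22)/(-47 - 19) = -97/(-66) = -97*(-1/66) = 97/66)
z(208) + a(-134, 29) = (-107 + 208) + 97/66 = 101 + 97/66 = 6763/66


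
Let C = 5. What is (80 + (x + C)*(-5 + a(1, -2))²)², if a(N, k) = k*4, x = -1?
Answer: 571536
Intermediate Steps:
a(N, k) = 4*k
(80 + (x + C)*(-5 + a(1, -2))²)² = (80 + (-1 + 5)*(-5 + 4*(-2))²)² = (80 + 4*(-5 - 8)²)² = (80 + 4*(-13)²)² = (80 + 4*169)² = (80 + 676)² = 756² = 571536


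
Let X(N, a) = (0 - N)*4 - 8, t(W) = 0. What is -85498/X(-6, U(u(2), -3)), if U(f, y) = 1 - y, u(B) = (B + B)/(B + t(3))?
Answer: -42749/8 ≈ -5343.6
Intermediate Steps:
u(B) = 2 (u(B) = (B + B)/(B + 0) = (2*B)/B = 2)
X(N, a) = -8 - 4*N (X(N, a) = -N*4 - 8 = -4*N - 8 = -8 - 4*N)
-85498/X(-6, U(u(2), -3)) = -85498/(-8 - 4*(-6)) = -85498/(-8 + 24) = -85498/16 = -85498*1/16 = -42749/8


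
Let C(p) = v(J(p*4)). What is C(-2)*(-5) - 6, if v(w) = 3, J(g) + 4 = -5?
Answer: -21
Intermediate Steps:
J(g) = -9 (J(g) = -4 - 5 = -9)
C(p) = 3
C(-2)*(-5) - 6 = 3*(-5) - 6 = -15 - 6 = -21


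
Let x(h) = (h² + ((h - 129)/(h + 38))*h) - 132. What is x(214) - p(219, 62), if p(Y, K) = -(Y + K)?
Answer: 5798165/126 ≈ 46017.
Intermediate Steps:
x(h) = -132 + h² + h*(-129 + h)/(38 + h) (x(h) = (h² + ((-129 + h)/(38 + h))*h) - 132 = (h² + h*(-129 + h)/(38 + h)) - 132 = -132 + h² + h*(-129 + h)/(38 + h))
p(Y, K) = -K - Y (p(Y, K) = -(K + Y) = -K - Y)
x(214) - p(219, 62) = (-5016 + 214³ - 261*214 + 39*214²)/(38 + 214) - (-1*62 - 1*219) = (-5016 + 9800344 - 55854 + 39*45796)/252 - (-62 - 219) = (-5016 + 9800344 - 55854 + 1786044)/252 - 1*(-281) = (1/252)*11525518 + 281 = 5762759/126 + 281 = 5798165/126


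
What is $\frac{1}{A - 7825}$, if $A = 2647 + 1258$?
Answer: $- \frac{1}{3920} \approx -0.0002551$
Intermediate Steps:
$A = 3905$
$\frac{1}{A - 7825} = \frac{1}{3905 - 7825} = \frac{1}{-3920} = - \frac{1}{3920}$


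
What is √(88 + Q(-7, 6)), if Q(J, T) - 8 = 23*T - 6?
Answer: 2*√57 ≈ 15.100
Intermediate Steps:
Q(J, T) = 2 + 23*T (Q(J, T) = 8 + (23*T - 6) = 8 + (-6 + 23*T) = 2 + 23*T)
√(88 + Q(-7, 6)) = √(88 + (2 + 23*6)) = √(88 + (2 + 138)) = √(88 + 140) = √228 = 2*√57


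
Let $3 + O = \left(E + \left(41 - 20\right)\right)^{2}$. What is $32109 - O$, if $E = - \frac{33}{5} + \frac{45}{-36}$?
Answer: $\frac{12775631}{400} \approx 31939.0$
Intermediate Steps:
$E = - \frac{157}{20}$ ($E = \left(-33\right) \frac{1}{5} + 45 \left(- \frac{1}{36}\right) = - \frac{33}{5} - \frac{5}{4} = - \frac{157}{20} \approx -7.85$)
$O = \frac{67969}{400}$ ($O = -3 + \left(- \frac{157}{20} + \left(41 - 20\right)\right)^{2} = -3 + \left(- \frac{157}{20} + 21\right)^{2} = -3 + \left(\frac{263}{20}\right)^{2} = -3 + \frac{69169}{400} = \frac{67969}{400} \approx 169.92$)
$32109 - O = 32109 - \frac{67969}{400} = \frac{12775631}{400}$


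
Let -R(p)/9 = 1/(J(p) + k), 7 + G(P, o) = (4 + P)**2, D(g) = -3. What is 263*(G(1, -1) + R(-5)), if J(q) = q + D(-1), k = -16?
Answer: 38661/8 ≈ 4832.6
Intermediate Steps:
J(q) = -3 + q (J(q) = q - 3 = -3 + q)
G(P, o) = -7 + (4 + P)**2
R(p) = -9/(-19 + p) (R(p) = -9/((-3 + p) - 16) = -9/(-19 + p))
263*(G(1, -1) + R(-5)) = 263*((-7 + (4 + 1)**2) - 9/(-19 - 5)) = 263*((-7 + 5**2) - 9/(-24)) = 263*((-7 + 25) - 9*(-1/24)) = 263*(18 + 3/8) = 263*(147/8) = 38661/8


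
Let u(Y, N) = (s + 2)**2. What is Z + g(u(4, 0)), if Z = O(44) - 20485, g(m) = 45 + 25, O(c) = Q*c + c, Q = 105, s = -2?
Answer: -15751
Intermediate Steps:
u(Y, N) = 0 (u(Y, N) = (-2 + 2)**2 = 0**2 = 0)
O(c) = 106*c (O(c) = 105*c + c = 106*c)
g(m) = 70
Z = -15821 (Z = 106*44 - 20485 = 4664 - 20485 = -15821)
Z + g(u(4, 0)) = -15821 + 70 = -15751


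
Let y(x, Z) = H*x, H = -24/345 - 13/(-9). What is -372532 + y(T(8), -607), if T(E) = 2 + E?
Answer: -77111278/207 ≈ -3.7252e+5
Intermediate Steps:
H = 1423/1035 (H = -24*1/345 - 13*(-⅑) = -8/115 + 13/9 = 1423/1035 ≈ 1.3749)
y(x, Z) = 1423*x/1035
-372532 + y(T(8), -607) = -372532 + 1423*(2 + 8)/1035 = -372532 + (1423/1035)*10 = -372532 + 2846/207 = -77111278/207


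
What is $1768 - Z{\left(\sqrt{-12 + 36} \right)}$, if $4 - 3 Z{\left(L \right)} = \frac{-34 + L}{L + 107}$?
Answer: $\frac{20182946}{11425} + \frac{94 \sqrt{6}}{11425} \approx 1766.6$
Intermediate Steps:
$Z{\left(L \right)} = \frac{4}{3} - \frac{-34 + L}{3 \left(107 + L\right)}$ ($Z{\left(L \right)} = \frac{4}{3} - \frac{\left(-34 + L\right) \frac{1}{L + 107}}{3} = \frac{4}{3} - \frac{\left(-34 + L\right) \frac{1}{107 + L}}{3} = \frac{4}{3} - \frac{\frac{1}{107 + L} \left(-34 + L\right)}{3} = \frac{4}{3} - \frac{-34 + L}{3 \left(107 + L\right)}$)
$1768 - Z{\left(\sqrt{-12 + 36} \right)} = 1768 - \frac{154 + \sqrt{-12 + 36}}{107 + \sqrt{-12 + 36}} = 1768 - \frac{154 + \sqrt{24}}{107 + \sqrt{24}} = 1768 - \frac{154 + 2 \sqrt{6}}{107 + 2 \sqrt{6}}$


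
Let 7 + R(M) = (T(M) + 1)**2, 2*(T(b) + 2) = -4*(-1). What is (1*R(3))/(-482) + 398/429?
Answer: 97205/103389 ≈ 0.94019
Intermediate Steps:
T(b) = 0 (T(b) = -2 + (-4*(-1))/2 = -2 + (1/2)*4 = -2 + 2 = 0)
R(M) = -6 (R(M) = -7 + (0 + 1)**2 = -7 + 1**2 = -7 + 1 = -6)
(1*R(3))/(-482) + 398/429 = (1*(-6))/(-482) + 398/429 = -6*(-1/482) + 398*(1/429) = 3/241 + 398/429 = 97205/103389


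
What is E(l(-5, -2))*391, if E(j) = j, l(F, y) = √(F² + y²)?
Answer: 391*√29 ≈ 2105.6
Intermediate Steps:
E(l(-5, -2))*391 = √((-5)² + (-2)²)*391 = √(25 + 4)*391 = √29*391 = 391*√29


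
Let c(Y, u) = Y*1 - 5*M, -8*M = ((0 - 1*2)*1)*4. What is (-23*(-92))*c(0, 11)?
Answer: -10580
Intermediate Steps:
M = 1 (M = -(0 - 1*2)*1*4/8 = -(0 - 2)*1*4/8 = -(-2*1)*4/8 = -(-1)*4/4 = -1/8*(-8) = 1)
c(Y, u) = -5 + Y (c(Y, u) = Y*1 - 5*1 = Y - 5 = -5 + Y)
(-23*(-92))*c(0, 11) = (-23*(-92))*(-5 + 0) = 2116*(-5) = -10580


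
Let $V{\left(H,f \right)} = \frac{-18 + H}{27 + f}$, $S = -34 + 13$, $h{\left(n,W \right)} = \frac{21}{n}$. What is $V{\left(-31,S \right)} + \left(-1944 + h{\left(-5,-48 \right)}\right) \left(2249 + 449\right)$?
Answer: $- \frac{157687553}{30} \approx -5.2562 \cdot 10^{6}$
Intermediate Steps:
$S = -21$
$V{\left(H,f \right)} = \frac{-18 + H}{27 + f}$
$V{\left(-31,S \right)} + \left(-1944 + h{\left(-5,-48 \right)}\right) \left(2249 + 449\right) = \frac{-18 - 31}{27 - 21} + \left(-1944 + \frac{21}{-5}\right) \left(2249 + 449\right) = \frac{1}{6} \left(-49\right) + \left(-1944 + 21 \left(- \frac{1}{5}\right)\right) 2698 = \frac{1}{6} \left(-49\right) + \left(-1944 - \frac{21}{5}\right) 2698 = - \frac{49}{6} - \frac{26281218}{5} = - \frac{157687553}{30}$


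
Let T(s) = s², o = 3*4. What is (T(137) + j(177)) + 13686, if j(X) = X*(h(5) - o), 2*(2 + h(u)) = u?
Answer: 60839/2 ≈ 30420.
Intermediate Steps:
o = 12
h(u) = -2 + u/2
j(X) = -23*X/2 (j(X) = X*((-2 + (½)*5) - 1*12) = X*((-2 + 5/2) - 12) = X*(½ - 12) = X*(-23/2) = -23*X/2)
(T(137) + j(177)) + 13686 = (137² - 23/2*177) + 13686 = (18769 - 4071/2) + 13686 = 33467/2 + 13686 = 60839/2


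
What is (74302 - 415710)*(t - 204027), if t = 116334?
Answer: 29939091744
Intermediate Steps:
(74302 - 415710)*(t - 204027) = (74302 - 415710)*(116334 - 204027) = -341408*(-87693) = 29939091744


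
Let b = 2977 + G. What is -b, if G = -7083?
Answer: 4106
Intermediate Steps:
b = -4106 (b = 2977 - 7083 = -4106)
-b = -1*(-4106) = 4106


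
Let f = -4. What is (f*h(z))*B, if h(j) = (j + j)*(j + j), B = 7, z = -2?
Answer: -448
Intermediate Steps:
h(j) = 4*j**2 (h(j) = (2*j)*(2*j) = 4*j**2)
(f*h(z))*B = -16*(-2)**2*7 = -16*4*7 = -4*16*7 = -64*7 = -448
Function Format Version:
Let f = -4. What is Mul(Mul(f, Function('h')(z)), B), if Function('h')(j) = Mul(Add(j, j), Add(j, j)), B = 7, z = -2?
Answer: -448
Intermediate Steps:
Function('h')(j) = Mul(4, Pow(j, 2)) (Function('h')(j) = Mul(Mul(2, j), Mul(2, j)) = Mul(4, Pow(j, 2)))
Mul(Mul(f, Function('h')(z)), B) = Mul(Mul(-4, Mul(4, Pow(-2, 2))), 7) = Mul(Mul(-4, Mul(4, 4)), 7) = Mul(Mul(-4, 16), 7) = Mul(-64, 7) = -448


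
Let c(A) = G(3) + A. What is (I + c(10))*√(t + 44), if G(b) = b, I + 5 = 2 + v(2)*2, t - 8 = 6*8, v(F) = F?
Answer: 140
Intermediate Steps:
t = 56 (t = 8 + 6*8 = 8 + 48 = 56)
I = 1 (I = -5 + (2 + 2*2) = -5 + (2 + 4) = -5 + 6 = 1)
c(A) = 3 + A
(I + c(10))*√(t + 44) = (1 + (3 + 10))*√(56 + 44) = (1 + 13)*√100 = 14*10 = 140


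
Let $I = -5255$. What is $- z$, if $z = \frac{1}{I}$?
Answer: $\frac{1}{5255} \approx 0.0001903$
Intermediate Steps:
$z = - \frac{1}{5255}$ ($z = \frac{1}{-5255} = - \frac{1}{5255} \approx -0.0001903$)
$- z = \left(-1\right) \left(- \frac{1}{5255}\right) = \frac{1}{5255}$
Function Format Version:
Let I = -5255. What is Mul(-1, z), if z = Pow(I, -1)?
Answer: Rational(1, 5255) ≈ 0.00019030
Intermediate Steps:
z = Rational(-1, 5255) (z = Pow(-5255, -1) = Rational(-1, 5255) ≈ -0.00019030)
Mul(-1, z) = Mul(-1, Rational(-1, 5255)) = Rational(1, 5255)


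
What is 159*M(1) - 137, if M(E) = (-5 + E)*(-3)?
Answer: 1771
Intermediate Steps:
M(E) = 15 - 3*E
159*M(1) - 137 = 159*(15 - 3*1) - 137 = 159*(15 - 3) - 137 = 159*12 - 137 = 1908 - 137 = 1771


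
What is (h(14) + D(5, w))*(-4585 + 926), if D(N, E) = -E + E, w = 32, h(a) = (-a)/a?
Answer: 3659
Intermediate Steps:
h(a) = -1
D(N, E) = 0
(h(14) + D(5, w))*(-4585 + 926) = (-1 + 0)*(-4585 + 926) = -1*(-3659) = 3659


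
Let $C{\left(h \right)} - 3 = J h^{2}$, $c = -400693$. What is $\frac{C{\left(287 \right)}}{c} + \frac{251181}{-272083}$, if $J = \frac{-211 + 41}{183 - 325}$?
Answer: $- \frac{1292987086531}{1105792071407} \approx -1.1693$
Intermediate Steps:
$J = \frac{85}{71}$ ($J = - \frac{170}{-142} = \left(-170\right) \left(- \frac{1}{142}\right) = \frac{85}{71} \approx 1.1972$)
$C{\left(h \right)} = 3 + \frac{85 h^{2}}{71}$
$\frac{C{\left(287 \right)}}{c} + \frac{251181}{-272083} = \frac{3 + \frac{85 \cdot 287^{2}}{71}}{-400693} + \frac{251181}{-272083} = \left(3 + \frac{85}{71} \cdot 82369\right) \left(- \frac{1}{400693}\right) + 251181 \left(- \frac{1}{272083}\right) = \left(3 + \frac{7001365}{71}\right) \left(- \frac{1}{400693}\right) - \frac{35883}{38869} = \frac{7001578}{71} \left(- \frac{1}{400693}\right) - \frac{35883}{38869} = - \frac{7001578}{28449203} - \frac{35883}{38869} = - \frac{1292987086531}{1105792071407}$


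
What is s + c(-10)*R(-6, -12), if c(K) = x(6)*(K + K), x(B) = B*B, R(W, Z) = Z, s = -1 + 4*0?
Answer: 8639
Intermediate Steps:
s = -1 (s = -1 + 0 = -1)
x(B) = B²
c(K) = 72*K (c(K) = 6²*(K + K) = 36*(2*K) = 72*K)
s + c(-10)*R(-6, -12) = -1 + (72*(-10))*(-12) = -1 - 720*(-12) = -1 + 8640 = 8639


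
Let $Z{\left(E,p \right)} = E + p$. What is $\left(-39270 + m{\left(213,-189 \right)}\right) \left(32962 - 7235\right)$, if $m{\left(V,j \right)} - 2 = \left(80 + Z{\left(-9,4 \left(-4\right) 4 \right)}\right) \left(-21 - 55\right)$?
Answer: $-1023934600$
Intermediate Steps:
$m{\left(V,j \right)} = -530$ ($m{\left(V,j \right)} = 2 + \left(80 + \left(-9 + 4 \left(-4\right) 4\right)\right) \left(-21 - 55\right) = 2 + \left(80 - 73\right) \left(-76\right) = 2 + 7 \left(-76\right) = 2 - 532 = -530$)
$\left(-39270 + m{\left(213,-189 \right)}\right) \left(32962 - 7235\right) = \left(-39270 - 530\right) \left(32962 - 7235\right) = \left(-39800\right) 25727 = -1023934600$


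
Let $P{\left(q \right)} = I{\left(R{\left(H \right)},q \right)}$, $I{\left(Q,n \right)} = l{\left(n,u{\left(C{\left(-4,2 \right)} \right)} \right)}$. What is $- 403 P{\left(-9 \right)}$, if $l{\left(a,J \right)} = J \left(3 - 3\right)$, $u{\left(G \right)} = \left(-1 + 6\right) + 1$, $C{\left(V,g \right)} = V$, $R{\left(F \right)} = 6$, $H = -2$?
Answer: $0$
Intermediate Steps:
$u{\left(G \right)} = 6$ ($u{\left(G \right)} = 5 + 1 = 6$)
$l{\left(a,J \right)} = 0$ ($l{\left(a,J \right)} = J 0 = 0$)
$I{\left(Q,n \right)} = 0$
$P{\left(q \right)} = 0$
$- 403 P{\left(-9 \right)} = \left(-403\right) 0 = 0$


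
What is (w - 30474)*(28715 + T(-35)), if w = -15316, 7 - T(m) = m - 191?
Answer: -1325528920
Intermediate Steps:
T(m) = 198 - m (T(m) = 7 - (m - 191) = 7 - (-191 + m) = 7 + (191 - m) = 198 - m)
(w - 30474)*(28715 + T(-35)) = (-15316 - 30474)*(28715 + (198 - 1*(-35))) = -45790*(28715 + (198 + 35)) = -45790*(28715 + 233) = -45790*28948 = -1325528920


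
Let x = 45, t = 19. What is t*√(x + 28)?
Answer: 19*√73 ≈ 162.34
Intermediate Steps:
t*√(x + 28) = 19*√(45 + 28) = 19*√73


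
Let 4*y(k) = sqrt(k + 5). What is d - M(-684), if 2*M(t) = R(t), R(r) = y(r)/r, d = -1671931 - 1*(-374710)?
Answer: -1297221 + I*sqrt(679)/5472 ≈ -1.2972e+6 + 0.004762*I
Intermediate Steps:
y(k) = sqrt(5 + k)/4 (y(k) = sqrt(k + 5)/4 = sqrt(5 + k)/4)
d = -1297221 (d = -1671931 + 374710 = -1297221)
R(r) = sqrt(5 + r)/(4*r) (R(r) = (sqrt(5 + r)/4)/r = sqrt(5 + r)/(4*r))
M(t) = sqrt(5 + t)/(8*t) (M(t) = (sqrt(5 + t)/(4*t))/2 = sqrt(5 + t)/(8*t))
d - M(-684) = -1297221 - sqrt(5 - 684)/(8*(-684)) = -1297221 - (-1)*sqrt(-679)/(8*684) = -1297221 - (-1)*I*sqrt(679)/(8*684) = -1297221 - (-1)*I*sqrt(679)/5472 = -1297221 + I*sqrt(679)/5472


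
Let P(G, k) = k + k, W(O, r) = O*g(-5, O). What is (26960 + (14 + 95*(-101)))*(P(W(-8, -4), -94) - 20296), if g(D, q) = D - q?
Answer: -355991436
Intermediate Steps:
W(O, r) = O*(-5 - O)
P(G, k) = 2*k
(26960 + (14 + 95*(-101)))*(P(W(-8, -4), -94) - 20296) = (26960 + (14 + 95*(-101)))*(2*(-94) - 20296) = (26960 + (14 - 9595))*(-188 - 20296) = (26960 - 9581)*(-20484) = 17379*(-20484) = -355991436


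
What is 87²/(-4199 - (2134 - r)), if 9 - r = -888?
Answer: -841/604 ≈ -1.3924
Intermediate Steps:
r = 897 (r = 9 - 1*(-888) = 9 + 888 = 897)
87²/(-4199 - (2134 - r)) = 87²/(-4199 - (2134 - 1*897)) = 7569/(-4199 - (2134 - 897)) = 7569/(-4199 - 1*1237) = 7569/(-4199 - 1237) = 7569/(-5436) = 7569*(-1/5436) = -841/604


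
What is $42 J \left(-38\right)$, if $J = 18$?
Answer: $-28728$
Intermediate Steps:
$42 J \left(-38\right) = 42 \cdot 18 \left(-38\right) = 756 \left(-38\right) = -28728$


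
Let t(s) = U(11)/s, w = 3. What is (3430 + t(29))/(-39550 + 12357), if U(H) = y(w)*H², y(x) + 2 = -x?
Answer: -98865/788597 ≈ -0.12537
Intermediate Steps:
y(x) = -2 - x
U(H) = -5*H² (U(H) = (-2 - 1*3)*H² = (-2 - 3)*H² = -5*H²)
t(s) = -605/s (t(s) = (-5*11²)/s = (-5*121)/s = -605/s)
(3430 + t(29))/(-39550 + 12357) = (3430 - 605/29)/(-39550 + 12357) = (3430 - 605*1/29)/(-27193) = (3430 - 605/29)*(-1/27193) = (98865/29)*(-1/27193) = -98865/788597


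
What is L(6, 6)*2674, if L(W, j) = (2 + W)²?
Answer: 171136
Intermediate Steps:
L(6, 6)*2674 = (2 + 6)²*2674 = 8²*2674 = 64*2674 = 171136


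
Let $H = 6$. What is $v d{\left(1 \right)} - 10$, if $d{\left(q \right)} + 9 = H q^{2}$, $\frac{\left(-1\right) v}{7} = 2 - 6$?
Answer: $-94$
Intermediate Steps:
$v = 28$ ($v = - 7 \left(2 - 6\right) = \left(-7\right) \left(-4\right) = 28$)
$d{\left(q \right)} = -9 + 6 q^{2}$
$v d{\left(1 \right)} - 10 = 28 \left(-9 + 6 \cdot 1^{2}\right) - 10 = 28 \left(-9 + 6 \cdot 1\right) - 10 = 28 \left(-9 + 6\right) - 10 = 28 \left(-3\right) - 10 = -84 - 10 = -94$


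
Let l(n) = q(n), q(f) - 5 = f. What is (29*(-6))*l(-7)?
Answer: 348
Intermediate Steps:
q(f) = 5 + f
l(n) = 5 + n
(29*(-6))*l(-7) = (29*(-6))*(5 - 7) = -174*(-2) = 348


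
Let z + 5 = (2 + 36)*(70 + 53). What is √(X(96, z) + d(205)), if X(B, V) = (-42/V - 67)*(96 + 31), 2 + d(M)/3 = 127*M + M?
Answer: √31232923991/667 ≈ 264.96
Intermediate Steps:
d(M) = -6 + 384*M (d(M) = -6 + 3*(127*M + M) = -6 + 3*(128*M) = -6 + 384*M)
z = 4669 (z = -5 + (2 + 36)*(70 + 53) = -5 + 38*123 = -5 + 4674 = 4669)
X(B, V) = -8509 - 5334/V (X(B, V) = (-67 - 42/V)*127 = -8509 - 5334/V)
√(X(96, z) + d(205)) = √((-8509 - 5334/4669) + (-6 + 384*205)) = √((-8509 - 5334*1/4669) + (-6 + 78720)) = √((-8509 - 762/667) + 78714) = √(-5676265/667 + 78714) = √(46825973/667) = √31232923991/667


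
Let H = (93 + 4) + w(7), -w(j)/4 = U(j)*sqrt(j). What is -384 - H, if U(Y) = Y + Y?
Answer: -481 + 56*sqrt(7) ≈ -332.84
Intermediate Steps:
U(Y) = 2*Y
w(j) = -8*j**(3/2) (w(j) = -4*2*j*sqrt(j) = -8*j**(3/2))
H = 97 - 56*sqrt(7) (H = (93 + 4) - 56*sqrt(7) = 97 - 56*sqrt(7) ≈ -51.162)
-384 - H = -384 - (97 - 56*sqrt(7)) = -384 + (-97 + 56*sqrt(7)) = -481 + 56*sqrt(7)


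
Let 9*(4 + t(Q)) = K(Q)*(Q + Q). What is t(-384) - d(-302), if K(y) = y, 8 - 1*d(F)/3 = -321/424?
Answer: 13880797/424 ≈ 32738.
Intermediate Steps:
d(F) = 11139/424 (d(F) = 24 - (-963)/424 = 24 - 3*(-321/424) = 24 + 963/424 = 11139/424)
t(Q) = -4 + 2*Q**2/9 (t(Q) = -4 + (Q*(Q + Q))/9 = -4 + (Q*(2*Q))/9 = -4 + (2*Q**2)/9 = -4 + 2*Q**2/9)
t(-384) - d(-302) = (-4 + (2/9)*(-384)**2) - 1*11139/424 = (-4 + (2/9)*147456) - 11139/424 = (-4 + 32768) - 11139/424 = 32764 - 11139/424 = 13880797/424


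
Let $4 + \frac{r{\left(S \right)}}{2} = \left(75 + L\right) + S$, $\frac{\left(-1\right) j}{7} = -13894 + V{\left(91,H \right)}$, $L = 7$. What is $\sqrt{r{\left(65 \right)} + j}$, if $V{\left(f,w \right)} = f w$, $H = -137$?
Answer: $\sqrt{184813} \approx 429.9$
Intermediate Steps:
$j = 184527$ ($j = - 7 \left(-13894 + 91 \left(-137\right)\right) = - 7 \left(-13894 - 12467\right) = \left(-7\right) \left(-26361\right) = 184527$)
$r{\left(S \right)} = 156 + 2 S$ ($r{\left(S \right)} = -8 + 2 \left(\left(75 + 7\right) + S\right) = -8 + 2 \left(82 + S\right) = -8 + \left(164 + 2 S\right) = 156 + 2 S$)
$\sqrt{r{\left(65 \right)} + j} = \sqrt{\left(156 + 2 \cdot 65\right) + 184527} = \sqrt{\left(156 + 130\right) + 184527} = \sqrt{286 + 184527} = \sqrt{184813}$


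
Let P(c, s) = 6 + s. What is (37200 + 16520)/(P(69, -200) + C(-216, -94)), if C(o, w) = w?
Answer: -6715/36 ≈ -186.53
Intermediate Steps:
(37200 + 16520)/(P(69, -200) + C(-216, -94)) = (37200 + 16520)/((6 - 200) - 94) = 53720/(-194 - 94) = 53720/(-288) = 53720*(-1/288) = -6715/36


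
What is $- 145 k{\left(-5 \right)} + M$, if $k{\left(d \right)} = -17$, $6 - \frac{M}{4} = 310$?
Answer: $1249$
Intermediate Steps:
$M = -1216$ ($M = 24 - 1240 = -1216$)
$- 145 k{\left(-5 \right)} + M = \left(-145\right) \left(-17\right) - 1216 = 2465 - 1216 = 1249$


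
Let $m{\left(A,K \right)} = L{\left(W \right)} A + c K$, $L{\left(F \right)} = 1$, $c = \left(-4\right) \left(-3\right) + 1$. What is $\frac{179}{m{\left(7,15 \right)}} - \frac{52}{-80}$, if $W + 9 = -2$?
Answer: $\frac{3103}{2020} \approx 1.5361$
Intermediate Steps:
$W = -11$ ($W = -9 - 2 = -11$)
$c = 13$ ($c = 12 + 1 = 13$)
$m{\left(A,K \right)} = A + 13 K$ ($m{\left(A,K \right)} = 1 A + 13 K = A + 13 K$)
$\frac{179}{m{\left(7,15 \right)}} - \frac{52}{-80} = \frac{179}{7 + 13 \cdot 15} - \frac{52}{-80} = \frac{179}{7 + 195} - - \frac{13}{20} = \frac{179}{202} + \frac{13}{20} = \frac{3103}{2020}$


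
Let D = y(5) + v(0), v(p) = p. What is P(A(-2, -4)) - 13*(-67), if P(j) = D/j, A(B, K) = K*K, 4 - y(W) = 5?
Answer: 13935/16 ≈ 870.94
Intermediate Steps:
y(W) = -1 (y(W) = 4 - 1*5 = 4 - 5 = -1)
A(B, K) = K²
D = -1 (D = -1 + 0 = -1)
P(j) = -1/j
P(A(-2, -4)) - 13*(-67) = -1/((-4)²) - 13*(-67) = -1/16 + 871 = 13935/16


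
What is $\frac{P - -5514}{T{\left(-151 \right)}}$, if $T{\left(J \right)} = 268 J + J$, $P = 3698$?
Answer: $- \frac{9212}{40619} \approx -0.22679$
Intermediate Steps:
$T{\left(J \right)} = 269 J$
$\frac{P - -5514}{T{\left(-151 \right)}} = \frac{3698 - -5514}{269 \left(-151\right)} = \frac{3698 + 5514}{-40619} = 9212 \left(- \frac{1}{40619}\right) = - \frac{9212}{40619}$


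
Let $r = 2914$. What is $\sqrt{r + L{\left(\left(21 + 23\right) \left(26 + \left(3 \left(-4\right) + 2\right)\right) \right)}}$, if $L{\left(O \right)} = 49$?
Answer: $\sqrt{2963} \approx 54.433$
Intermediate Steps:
$\sqrt{r + L{\left(\left(21 + 23\right) \left(26 + \left(3 \left(-4\right) + 2\right)\right) \right)}} = \sqrt{2914 + 49} = \sqrt{2963}$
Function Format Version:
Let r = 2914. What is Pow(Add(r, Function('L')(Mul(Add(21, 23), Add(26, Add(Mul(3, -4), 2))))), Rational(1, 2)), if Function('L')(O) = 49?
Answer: Pow(2963, Rational(1, 2)) ≈ 54.433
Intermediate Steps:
Pow(Add(r, Function('L')(Mul(Add(21, 23), Add(26, Add(Mul(3, -4), 2))))), Rational(1, 2)) = Pow(Add(2914, 49), Rational(1, 2)) = Pow(2963, Rational(1, 2))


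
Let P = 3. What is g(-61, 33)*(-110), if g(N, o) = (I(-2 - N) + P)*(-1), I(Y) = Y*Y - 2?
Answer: 383020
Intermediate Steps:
I(Y) = -2 + Y² (I(Y) = Y² - 2 = -2 + Y²)
g(N, o) = -1 - (-2 - N)² (g(N, o) = ((-2 + (-2 - N)²) + 3)*(-1) = (1 + (-2 - N)²)*(-1) = -1 - (-2 - N)²)
g(-61, 33)*(-110) = (-1 - (2 - 61)²)*(-110) = (-1 - 1*(-59)²)*(-110) = (-1 - 1*3481)*(-110) = (-1 - 3481)*(-110) = -3482*(-110) = 383020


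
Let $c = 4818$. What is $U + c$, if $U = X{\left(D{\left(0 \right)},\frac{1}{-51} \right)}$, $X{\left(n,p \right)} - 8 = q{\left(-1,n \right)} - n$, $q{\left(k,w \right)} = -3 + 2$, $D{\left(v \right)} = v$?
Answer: $4825$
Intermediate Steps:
$q{\left(k,w \right)} = -1$
$X{\left(n,p \right)} = 7 - n$ ($X{\left(n,p \right)} = 8 - \left(1 + n\right) = 7 - n$)
$U = 7$ ($U = 7 - 0 = 7 + 0 = 7$)
$U + c = 7 + 4818 = 4825$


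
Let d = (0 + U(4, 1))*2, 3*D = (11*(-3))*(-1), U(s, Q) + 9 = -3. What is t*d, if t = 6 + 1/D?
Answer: -1608/11 ≈ -146.18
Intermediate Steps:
U(s, Q) = -12 (U(s, Q) = -9 - 3 = -12)
D = 11 (D = ((11*(-3))*(-1))/3 = (-33*(-1))/3 = (⅓)*33 = 11)
d = -24 (d = (0 - 12)*2 = -12*2 = -24)
t = 67/11 (t = 6 + 1/11 = 67/11 ≈ 6.0909)
t*d = (67/11)*(-24) = -1608/11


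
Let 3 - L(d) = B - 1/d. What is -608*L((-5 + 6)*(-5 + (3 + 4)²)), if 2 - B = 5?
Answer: -40280/11 ≈ -3661.8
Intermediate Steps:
B = -3 (B = 2 - 1*5 = 2 - 5 = -3)
L(d) = 6 + 1/d (L(d) = 3 - (-3 - 1/d) = 3 + (3 + 1/d) = 6 + 1/d)
-608*L((-5 + 6)*(-5 + (3 + 4)²)) = -608*(6 + 1/((-5 + 6)*(-5 + (3 + 4)²))) = -608*(6 + 1/(1*(-5 + 7²))) = -608*(6 + 1/(1*(-5 + 49))) = -608*(6 + 1/(1*44)) = -608*(6 + 1/44) = -608*265/44 = -40280/11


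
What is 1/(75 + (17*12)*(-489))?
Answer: -1/99681 ≈ -1.0032e-5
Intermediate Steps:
1/(75 + (17*12)*(-489)) = 1/(75 + 204*(-489)) = 1/(75 - 99756) = 1/(-99681) = -1/99681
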